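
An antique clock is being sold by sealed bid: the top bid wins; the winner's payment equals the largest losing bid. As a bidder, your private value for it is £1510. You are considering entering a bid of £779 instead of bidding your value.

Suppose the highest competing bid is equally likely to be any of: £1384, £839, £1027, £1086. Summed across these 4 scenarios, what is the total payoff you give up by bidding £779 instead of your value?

£1704

The deviation costs you only when the competing bid falls strictly between £779 and £1510; elsewhere both bids give the same outcome.
£1384: truthful payoff £126, deviation payoff £0 → loss £126.
£839: truthful payoff £671, deviation payoff £0 → loss £671.
£1027: truthful payoff £483, deviation payoff £0 → loss £483.
£1086: truthful payoff £424, deviation payoff £0 → loss £424.
Total loss = £126 + £671 + £483 + £424 = £1704.
Because the price is fixed by the runner-up's bid, deviating from your value can only change a good outcome into a bad one — never the reverse.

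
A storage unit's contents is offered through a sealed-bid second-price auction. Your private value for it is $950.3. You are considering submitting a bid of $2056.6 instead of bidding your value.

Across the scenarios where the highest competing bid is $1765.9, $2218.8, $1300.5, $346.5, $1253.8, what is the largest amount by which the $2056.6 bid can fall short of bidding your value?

$815.6

$1765.9: truthful gives $0, deviation gives −$815.6 → loss $815.6.
$2218.8: same outcome either way → loss $0.
$1300.5: truthful gives $0, deviation gives −$350.2 → loss $350.2.
$346.5: same outcome either way → loss $0.
$1253.8: truthful gives $0, deviation gives −$303.5 → loss $303.5.
Maximum loss: $815.6.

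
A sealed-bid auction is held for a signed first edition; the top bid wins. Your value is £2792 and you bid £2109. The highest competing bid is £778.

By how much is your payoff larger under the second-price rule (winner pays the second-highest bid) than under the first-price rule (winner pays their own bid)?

You have the highest bid, so you win under either rule.
Second-price: pay £778 → payoff £2014.
First-price: pay your own bid £2109 → payoff £683.
Difference = £2014 − (£683) = £1331.

£1331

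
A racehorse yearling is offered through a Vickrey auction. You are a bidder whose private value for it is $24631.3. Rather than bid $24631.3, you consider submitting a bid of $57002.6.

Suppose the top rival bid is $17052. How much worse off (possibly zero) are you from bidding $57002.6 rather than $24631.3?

Bidding your value $24631.3: you win (since $24631.3 > $17052) and pay $17052. Payoff $7579.3.
Bidding $57002.6: you win and pay $17052. Payoff $24631.3 − $17052 = $7579.3.
Difference = $7579.3 − $7579.3 = $0; both bids lead to the same outcome because the competing bid is below both your value and your alternative bid.

$0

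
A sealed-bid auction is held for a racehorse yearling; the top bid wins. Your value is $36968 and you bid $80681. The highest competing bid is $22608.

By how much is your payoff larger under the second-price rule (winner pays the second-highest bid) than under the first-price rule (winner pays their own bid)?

You have the highest bid, so you win under either rule.
Second-price: pay $22608 → payoff $14360.
First-price: pay your own bid $80681 → payoff −$43713.
Difference = $14360 − (−$43713) = $58073.

$58073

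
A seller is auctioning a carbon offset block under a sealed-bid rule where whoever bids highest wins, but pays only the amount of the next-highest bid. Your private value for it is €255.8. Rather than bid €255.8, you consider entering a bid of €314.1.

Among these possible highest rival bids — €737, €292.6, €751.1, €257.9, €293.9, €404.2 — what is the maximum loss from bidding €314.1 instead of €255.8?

€38.1

€737: same outcome either way → loss €0.
€292.6: truthful gives €0, deviation gives −€36.8 → loss €36.8.
€751.1: same outcome either way → loss €0.
€257.9: truthful gives €0, deviation gives −€2.1 → loss €2.1.
€293.9: truthful gives €0, deviation gives −€38.1 → loss €38.1.
€404.2: same outcome either way → loss €0.
Maximum loss: €38.1.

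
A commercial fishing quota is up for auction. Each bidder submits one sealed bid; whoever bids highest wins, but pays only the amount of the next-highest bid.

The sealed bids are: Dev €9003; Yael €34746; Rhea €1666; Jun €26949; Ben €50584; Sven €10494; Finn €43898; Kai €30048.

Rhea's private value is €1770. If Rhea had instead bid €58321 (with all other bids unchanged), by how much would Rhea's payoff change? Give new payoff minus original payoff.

The highest bid among the other bidders is €50584; Rhea's bid doesn't change that.
Original bid €1666: Rhea is not highest (top rival bid is €50584); payoff €0.
Alternative bid €58321: Rhea is highest, pays the top rival bid €50584; payoff €1770 − €50584 = −€48814.
Change in payoff = −€48814 − (€0) = −€48814.

−€48814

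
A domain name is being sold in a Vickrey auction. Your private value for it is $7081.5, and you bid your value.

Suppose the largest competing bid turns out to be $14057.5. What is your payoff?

Your bid $7081.5 is below the highest competing bid $14057.5, so you lose.
A losing bidder pays nothing and receives nothing: payoff = $0.

$0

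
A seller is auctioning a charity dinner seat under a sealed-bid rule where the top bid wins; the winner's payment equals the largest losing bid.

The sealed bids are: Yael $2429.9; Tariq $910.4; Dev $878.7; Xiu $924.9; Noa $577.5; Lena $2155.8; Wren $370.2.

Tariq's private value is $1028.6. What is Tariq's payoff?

Highest bid: Yael at $2429.9, so Yael wins.
Second-highest bid: Lena at $2155.8 — that is the price the winner pays.
Tariq did not win, so Tariq pays nothing and receives nothing: payoff $0.

$0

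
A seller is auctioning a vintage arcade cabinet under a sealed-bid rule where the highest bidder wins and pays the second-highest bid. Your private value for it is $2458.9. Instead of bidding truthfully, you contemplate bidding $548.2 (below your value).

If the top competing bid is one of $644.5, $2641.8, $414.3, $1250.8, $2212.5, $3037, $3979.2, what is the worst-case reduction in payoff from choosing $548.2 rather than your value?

$1814.4

$644.5: truthful gives $1814.4, deviation gives $0 → loss $1814.4.
$2641.8: same outcome either way → loss $0.
$414.3: same outcome either way → loss $0.
$1250.8: truthful gives $1208.1, deviation gives $0 → loss $1208.1.
$2212.5: truthful gives $246.4, deviation gives $0 → loss $246.4.
$3037: same outcome either way → loss $0.
$3979.2: same outcome either way → loss $0.
Maximum loss: $1814.4.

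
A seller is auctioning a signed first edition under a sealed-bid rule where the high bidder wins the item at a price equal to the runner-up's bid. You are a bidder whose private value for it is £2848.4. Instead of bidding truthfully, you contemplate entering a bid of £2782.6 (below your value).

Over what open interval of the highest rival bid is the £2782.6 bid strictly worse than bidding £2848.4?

If the competing bid is below £2782.6, both bids win at the same price — no difference.
If it is above £2848.4, both bids lose — no difference.
If it lies strictly between £2782.6 and £2848.4, bidding your value wins at a price below your value (positive payoff) while bidding £2782.6 loses (payoff 0).
So the deviation strictly hurts on the open interval (£2782.6, £2848.4).

(£2782.6, £2848.4)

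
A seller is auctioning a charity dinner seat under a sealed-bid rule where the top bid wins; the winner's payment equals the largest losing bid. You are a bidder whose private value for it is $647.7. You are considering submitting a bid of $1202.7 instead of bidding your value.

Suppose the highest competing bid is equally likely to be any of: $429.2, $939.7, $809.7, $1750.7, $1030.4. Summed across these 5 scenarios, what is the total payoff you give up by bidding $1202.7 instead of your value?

The deviation costs you only when the competing bid falls strictly between $647.7 and $1202.7; elsewhere both bids give the same outcome.
$429.2: outcomes coincide → loss $0.
$939.7: truthful payoff $0, deviation payoff −$292 → loss $292.
$809.7: truthful payoff $0, deviation payoff −$162 → loss $162.
$1750.7: outcomes coincide → loss $0.
$1030.4: truthful payoff $0, deviation payoff −$382.7 → loss $382.7.
Total loss = $292 + $162 + $382.7 = $836.7.
In a second-price auction your bid sets only whether you win, not what you pay, so bidding your true value is weakly dominant.

$836.7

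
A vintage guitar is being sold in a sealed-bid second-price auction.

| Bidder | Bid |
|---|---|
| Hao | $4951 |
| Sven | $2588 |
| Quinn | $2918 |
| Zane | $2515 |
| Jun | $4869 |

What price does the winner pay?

$4869

Highest bid: Hao at $4951, so Hao wins.
Second-highest bid: Jun at $4869 — that is the price the winner pays.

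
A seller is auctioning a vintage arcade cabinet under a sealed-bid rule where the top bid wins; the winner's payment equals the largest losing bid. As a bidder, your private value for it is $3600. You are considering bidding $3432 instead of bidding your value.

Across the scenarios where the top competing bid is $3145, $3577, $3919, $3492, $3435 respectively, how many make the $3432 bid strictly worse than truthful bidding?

3

The deviation hurts exactly when the highest competing bid lies strictly between $3432 and $3600 — underbidding then forfeits a profitable win.
$3145: below both → same outcome either way.
$3577: inside the interval → strictly worse (loss $23).
$3919: above both → same outcome either way.
$3492: inside the interval → strictly worse (loss $108).
$3435: inside the interval → strictly worse (loss $165).
Count: 3.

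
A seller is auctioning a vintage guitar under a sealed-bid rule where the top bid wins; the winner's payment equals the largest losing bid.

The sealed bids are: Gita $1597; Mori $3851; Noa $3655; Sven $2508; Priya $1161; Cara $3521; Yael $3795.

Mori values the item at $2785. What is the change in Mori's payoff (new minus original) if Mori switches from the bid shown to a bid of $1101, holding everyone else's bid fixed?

$1010

The highest bid among the other bidders is $3795; Mori's bid doesn't change that.
Original bid $3851: Mori is highest, pays the top rival bid $3795; payoff $2785 − $3795 = −$1010.
Alternative bid $1101: Mori is not highest (top rival bid is $3795); payoff $0.
Change in payoff = $0 − (−$1010) = $1010.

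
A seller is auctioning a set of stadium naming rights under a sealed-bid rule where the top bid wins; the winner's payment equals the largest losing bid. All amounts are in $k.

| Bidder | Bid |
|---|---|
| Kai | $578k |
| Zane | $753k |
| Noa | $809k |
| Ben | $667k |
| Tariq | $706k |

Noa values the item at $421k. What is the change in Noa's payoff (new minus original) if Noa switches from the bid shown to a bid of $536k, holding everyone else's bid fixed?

$332k

The highest bid among the other bidders is $753k; Noa's bid doesn't change that.
Original bid $809k: Noa is highest, pays the top rival bid $753k; payoff $421k − $753k = −$332k.
Alternative bid $536k: Noa is not highest (top rival bid is $753k); payoff $0k.
Change in payoff = $0k − (−$332k) = $332k.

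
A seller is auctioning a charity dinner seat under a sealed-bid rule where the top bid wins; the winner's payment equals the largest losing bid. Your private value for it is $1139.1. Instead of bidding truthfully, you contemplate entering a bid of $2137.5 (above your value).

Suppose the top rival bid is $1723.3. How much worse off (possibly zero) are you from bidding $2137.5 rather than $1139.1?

Bidding your value $1139.1: you lose (since $1139.1 < $1723.3). Payoff $0.
Bidding $2137.5: you win and pay $1723.3. Payoff $1139.1 − $1723.3 = −$584.2.
The competing bid $1723.3 lies between your value and your inflated bid, so overbidding wins an item priced above your value.
Loss from deviating = $0 − (−$584.2) = $584.2.
Truthful bidding weakly dominates here: raising your bid can only win items priced above your value, and lowering it can only forfeit items priced below.

$584.2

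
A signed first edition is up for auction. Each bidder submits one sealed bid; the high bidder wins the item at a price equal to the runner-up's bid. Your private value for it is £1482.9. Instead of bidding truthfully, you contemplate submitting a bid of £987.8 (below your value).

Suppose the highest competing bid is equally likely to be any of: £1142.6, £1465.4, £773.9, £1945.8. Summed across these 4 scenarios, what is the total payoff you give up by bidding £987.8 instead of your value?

£357.8

The deviation costs you only when the competing bid falls strictly between £987.8 and £1482.9; elsewhere both bids give the same outcome.
£1142.6: truthful payoff £340.3, deviation payoff £0 → loss £340.3.
£1465.4: truthful payoff £17.5, deviation payoff £0 → loss £17.5.
£773.9: outcomes coincide → loss £0.
£1945.8: outcomes coincide → loss £0.
Total loss = £340.3 + £17.5 = £357.8.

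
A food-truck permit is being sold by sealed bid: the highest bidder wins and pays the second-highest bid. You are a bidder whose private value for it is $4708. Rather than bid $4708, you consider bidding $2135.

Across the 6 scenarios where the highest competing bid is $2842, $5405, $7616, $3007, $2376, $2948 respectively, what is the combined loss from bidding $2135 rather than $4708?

The deviation costs you only when the competing bid falls strictly between $2135 and $4708; elsewhere both bids give the same outcome.
$2842: truthful payoff $1866, deviation payoff $0 → loss $1866.
$5405: outcomes coincide → loss $0.
$7616: outcomes coincide → loss $0.
$3007: truthful payoff $1701, deviation payoff $0 → loss $1701.
$2376: truthful payoff $2332, deviation payoff $0 → loss $2332.
$2948: truthful payoff $1760, deviation payoff $0 → loss $1760.
Total loss = $1866 + $1701 + $2332 + $1760 = $7659.
Because the price is fixed by the runner-up's bid, deviating from your value can only change a good outcome into a bad one — never the reverse.

$7659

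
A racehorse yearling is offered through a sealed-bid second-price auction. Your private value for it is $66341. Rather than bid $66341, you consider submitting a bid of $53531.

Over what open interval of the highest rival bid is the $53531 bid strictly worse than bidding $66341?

($53531, $66341)

If the competing bid is below $53531, both bids win at the same price — no difference.
If it is above $66341, both bids lose — no difference.
If it lies strictly between $53531 and $66341, bidding your value wins at a price below your value (positive payoff) while bidding $53531 loses (payoff 0).
So the deviation strictly hurts on the open interval ($53531, $66341).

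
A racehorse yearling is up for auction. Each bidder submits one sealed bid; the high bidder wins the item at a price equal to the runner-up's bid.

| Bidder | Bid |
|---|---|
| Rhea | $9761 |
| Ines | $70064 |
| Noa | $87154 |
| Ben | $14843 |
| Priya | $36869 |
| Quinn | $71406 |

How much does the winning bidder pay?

Highest bid: Noa at $87154, so Noa wins.
Second-highest bid: Quinn at $71406 — that is the price the winner pays.

$71406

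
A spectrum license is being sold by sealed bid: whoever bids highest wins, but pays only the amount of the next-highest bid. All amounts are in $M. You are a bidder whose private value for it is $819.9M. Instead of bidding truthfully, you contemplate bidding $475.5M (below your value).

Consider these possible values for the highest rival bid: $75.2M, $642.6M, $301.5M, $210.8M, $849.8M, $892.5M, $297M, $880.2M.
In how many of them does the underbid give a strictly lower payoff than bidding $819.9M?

1

The deviation hurts exactly when the highest competing bid lies strictly between $475.5M and $819.9M — underbidding then forfeits a profitable win.
$75.2M: below both → same outcome either way.
$642.6M: inside the interval → strictly worse (loss $177.3M).
$301.5M: below both → same outcome either way.
$210.8M: below both → same outcome either way.
$849.8M: above both → same outcome either way.
$892.5M: above both → same outcome either way.
$297M: below both → same outcome either way.
$880.2M: above both → same outcome either way.
Count: 1.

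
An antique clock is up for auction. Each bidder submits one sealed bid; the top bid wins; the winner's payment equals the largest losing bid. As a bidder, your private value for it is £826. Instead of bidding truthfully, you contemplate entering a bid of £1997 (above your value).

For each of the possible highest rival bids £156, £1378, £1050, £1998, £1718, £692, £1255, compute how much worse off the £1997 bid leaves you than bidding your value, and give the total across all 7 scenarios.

£2097

The deviation costs you only when the competing bid falls strictly between £826 and £1997; elsewhere both bids give the same outcome.
£156: outcomes coincide → loss £0.
£1378: truthful payoff £0, deviation payoff −£552 → loss £552.
£1050: truthful payoff £0, deviation payoff −£224 → loss £224.
£1998: outcomes coincide → loss £0.
£1718: truthful payoff £0, deviation payoff −£892 → loss £892.
£692: outcomes coincide → loss £0.
£1255: truthful payoff £0, deviation payoff −£429 → loss £429.
Total loss = £552 + £224 + £892 + £429 = £2097.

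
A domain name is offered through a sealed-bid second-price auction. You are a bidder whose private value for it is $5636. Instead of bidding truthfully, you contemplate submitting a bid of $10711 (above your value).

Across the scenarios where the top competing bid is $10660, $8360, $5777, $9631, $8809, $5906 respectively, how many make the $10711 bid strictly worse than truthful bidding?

The deviation hurts exactly when the highest competing bid lies strictly between $5636 and $10711 — overbidding then wins at a price above your value.
$10660: inside the interval → strictly worse (loss $5024).
$8360: inside the interval → strictly worse (loss $2724).
$5777: inside the interval → strictly worse (loss $141).
$9631: inside the interval → strictly worse (loss $3995).
$8809: inside the interval → strictly worse (loss $3173).
$5906: inside the interval → strictly worse (loss $270).
Count: 6.

6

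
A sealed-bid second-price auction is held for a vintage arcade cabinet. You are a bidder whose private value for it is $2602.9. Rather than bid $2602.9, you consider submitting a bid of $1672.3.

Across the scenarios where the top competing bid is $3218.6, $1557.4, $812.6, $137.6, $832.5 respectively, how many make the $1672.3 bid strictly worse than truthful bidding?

The deviation hurts exactly when the highest competing bid lies strictly between $1672.3 and $2602.9 — underbidding then forfeits a profitable win.
$3218.6: above both → same outcome either way.
$1557.4: below both → same outcome either way.
$812.6: below both → same outcome either way.
$137.6: below both → same outcome either way.
$832.5: below both → same outcome either way.
Count: 0.

0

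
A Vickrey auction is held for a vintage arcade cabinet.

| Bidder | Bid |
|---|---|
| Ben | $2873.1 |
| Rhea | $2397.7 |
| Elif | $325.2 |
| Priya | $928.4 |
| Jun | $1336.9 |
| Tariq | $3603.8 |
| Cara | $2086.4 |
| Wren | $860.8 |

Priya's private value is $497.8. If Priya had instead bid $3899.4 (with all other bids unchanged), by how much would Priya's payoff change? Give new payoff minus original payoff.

The highest bid among the other bidders is $3603.8; Priya's bid doesn't change that.
Original bid $928.4: Priya is not highest (top rival bid is $3603.8); payoff $0.
Alternative bid $3899.4: Priya is highest, pays the top rival bid $3603.8; payoff $497.8 − $3603.8 = −$3106.
Change in payoff = −$3106 − ($0) = −$3106.

−$3106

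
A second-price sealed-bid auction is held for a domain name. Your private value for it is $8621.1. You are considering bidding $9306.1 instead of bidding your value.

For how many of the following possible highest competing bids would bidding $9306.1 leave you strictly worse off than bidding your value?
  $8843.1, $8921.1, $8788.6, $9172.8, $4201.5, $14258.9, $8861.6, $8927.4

The deviation hurts exactly when the highest competing bid lies strictly between $8621.1 and $9306.1 — overbidding then wins at a price above your value.
$8843.1: inside the interval → strictly worse (loss $222).
$8921.1: inside the interval → strictly worse (loss $300).
$8788.6: inside the interval → strictly worse (loss $167.5).
$9172.8: inside the interval → strictly worse (loss $551.7).
$4201.5: below both → same outcome either way.
$14258.9: above both → same outcome either way.
$8861.6: inside the interval → strictly worse (loss $240.5).
$8927.4: inside the interval → strictly worse (loss $306.3).
Count: 6.

6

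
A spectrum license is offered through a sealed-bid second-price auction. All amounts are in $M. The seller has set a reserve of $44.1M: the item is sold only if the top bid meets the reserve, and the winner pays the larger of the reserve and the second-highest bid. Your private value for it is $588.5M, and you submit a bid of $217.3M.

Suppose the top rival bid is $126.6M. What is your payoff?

$461.9M

Your bid $217.3M is the highest and exceeds the reserve.
Price = max(second-highest bid, reserve) = max($126.6M, $44.1M) = $126.6M.
Payoff = $588.5M − $126.6M = $461.9M.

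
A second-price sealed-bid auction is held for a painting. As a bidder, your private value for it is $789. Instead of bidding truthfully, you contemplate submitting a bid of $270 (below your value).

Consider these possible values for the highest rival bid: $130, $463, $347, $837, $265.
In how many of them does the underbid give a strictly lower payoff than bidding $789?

The deviation hurts exactly when the highest competing bid lies strictly between $270 and $789 — underbidding then forfeits a profitable win.
$130: below both → same outcome either way.
$463: inside the interval → strictly worse (loss $326).
$347: inside the interval → strictly worse (loss $442).
$837: above both → same outcome either way.
$265: below both → same outcome either way.
Count: 2.

2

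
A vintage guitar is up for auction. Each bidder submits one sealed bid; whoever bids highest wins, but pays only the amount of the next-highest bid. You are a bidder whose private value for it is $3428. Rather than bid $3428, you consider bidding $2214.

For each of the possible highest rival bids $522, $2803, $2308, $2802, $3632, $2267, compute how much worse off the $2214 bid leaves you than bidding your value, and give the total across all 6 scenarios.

The deviation costs you only when the competing bid falls strictly between $2214 and $3428; elsewhere both bids give the same outcome.
$522: outcomes coincide → loss $0.
$2803: truthful payoff $625, deviation payoff $0 → loss $625.
$2308: truthful payoff $1120, deviation payoff $0 → loss $1120.
$2802: truthful payoff $626, deviation payoff $0 → loss $626.
$3632: outcomes coincide → loss $0.
$2267: truthful payoff $1161, deviation payoff $0 → loss $1161.
Total loss = $625 + $1120 + $626 + $1161 = $3532.
Truthful bidding weakly dominates here: raising your bid can only win items priced above your value, and lowering it can only forfeit items priced below.

$3532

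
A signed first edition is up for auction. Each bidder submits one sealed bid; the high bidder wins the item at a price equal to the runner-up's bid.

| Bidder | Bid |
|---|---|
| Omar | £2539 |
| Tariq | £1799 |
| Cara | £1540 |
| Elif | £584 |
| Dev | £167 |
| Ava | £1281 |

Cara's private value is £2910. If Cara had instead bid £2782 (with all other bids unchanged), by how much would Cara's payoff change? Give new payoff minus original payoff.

£371

The highest bid among the other bidders is £2539; Cara's bid doesn't change that.
Original bid £1540: Cara is not highest (top rival bid is £2539); payoff £0.
Alternative bid £2782: Cara is highest, pays the top rival bid £2539; payoff £2910 − £2539 = £371.
Change in payoff = £371 − (£0) = £371.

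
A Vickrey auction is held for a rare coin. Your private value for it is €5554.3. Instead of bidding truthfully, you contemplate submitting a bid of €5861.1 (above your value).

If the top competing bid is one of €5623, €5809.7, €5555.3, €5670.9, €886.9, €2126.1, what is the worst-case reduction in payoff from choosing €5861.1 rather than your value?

€5623: truthful gives €0, deviation gives −€68.7 → loss €68.7.
€5809.7: truthful gives €0, deviation gives −€255.4 → loss €255.4.
€5555.3: truthful gives €0, deviation gives −€1 → loss €1.
€5670.9: truthful gives €0, deviation gives −€116.6 → loss €116.6.
€886.9: same outcome either way → loss €0.
€2126.1: same outcome either way → loss €0.
Maximum loss: €255.4.

€255.4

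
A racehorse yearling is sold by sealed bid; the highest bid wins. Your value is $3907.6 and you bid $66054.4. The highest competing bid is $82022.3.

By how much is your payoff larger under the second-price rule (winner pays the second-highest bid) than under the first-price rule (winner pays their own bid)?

$0

Your bid $66054.4 is below $82022.3, so you lose under either rule.
Payoff is $0 in both cases; difference = $0.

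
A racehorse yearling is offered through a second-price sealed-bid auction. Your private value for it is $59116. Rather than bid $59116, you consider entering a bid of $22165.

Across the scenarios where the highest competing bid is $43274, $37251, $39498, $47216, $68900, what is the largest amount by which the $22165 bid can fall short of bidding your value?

$21865

$43274: truthful gives $15842, deviation gives $0 → loss $15842.
$37251: truthful gives $21865, deviation gives $0 → loss $21865.
$39498: truthful gives $19618, deviation gives $0 → loss $19618.
$47216: truthful gives $11900, deviation gives $0 → loss $11900.
$68900: same outcome either way → loss $0.
Maximum loss: $21865.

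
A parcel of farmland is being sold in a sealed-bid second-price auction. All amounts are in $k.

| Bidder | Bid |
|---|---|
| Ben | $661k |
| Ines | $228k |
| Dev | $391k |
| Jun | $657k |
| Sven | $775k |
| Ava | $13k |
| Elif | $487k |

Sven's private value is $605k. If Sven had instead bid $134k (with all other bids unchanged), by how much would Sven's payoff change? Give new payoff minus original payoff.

The highest bid among the other bidders is $661k; Sven's bid doesn't change that.
Original bid $775k: Sven is highest, pays the top rival bid $661k; payoff $605k − $661k = −$56k.
Alternative bid $134k: Sven is not highest (top rival bid is $661k); payoff $0k.
Change in payoff = $0k − (−$56k) = $56k.

$56k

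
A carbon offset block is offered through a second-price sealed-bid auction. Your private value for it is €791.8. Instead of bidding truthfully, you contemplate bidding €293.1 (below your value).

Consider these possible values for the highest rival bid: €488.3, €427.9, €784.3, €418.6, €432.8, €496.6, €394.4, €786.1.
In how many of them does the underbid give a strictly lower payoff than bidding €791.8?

8

The deviation hurts exactly when the highest competing bid lies strictly between €293.1 and €791.8 — underbidding then forfeits a profitable win.
€488.3: inside the interval → strictly worse (loss €303.5).
€427.9: inside the interval → strictly worse (loss €363.9).
€784.3: inside the interval → strictly worse (loss €7.5).
€418.6: inside the interval → strictly worse (loss €373.2).
€432.8: inside the interval → strictly worse (loss €359).
€496.6: inside the interval → strictly worse (loss €295.2).
€394.4: inside the interval → strictly worse (loss €397.4).
€786.1: inside the interval → strictly worse (loss €5.7).
Count: 8.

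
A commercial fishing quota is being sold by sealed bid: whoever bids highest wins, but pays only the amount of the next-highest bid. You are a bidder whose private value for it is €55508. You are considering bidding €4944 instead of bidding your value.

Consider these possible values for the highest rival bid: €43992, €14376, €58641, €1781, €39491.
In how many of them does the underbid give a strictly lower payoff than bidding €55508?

3

The deviation hurts exactly when the highest competing bid lies strictly between €4944 and €55508 — underbidding then forfeits a profitable win.
€43992: inside the interval → strictly worse (loss €11516).
€14376: inside the interval → strictly worse (loss €41132).
€58641: above both → same outcome either way.
€1781: below both → same outcome either way.
€39491: inside the interval → strictly worse (loss €16017).
Count: 3.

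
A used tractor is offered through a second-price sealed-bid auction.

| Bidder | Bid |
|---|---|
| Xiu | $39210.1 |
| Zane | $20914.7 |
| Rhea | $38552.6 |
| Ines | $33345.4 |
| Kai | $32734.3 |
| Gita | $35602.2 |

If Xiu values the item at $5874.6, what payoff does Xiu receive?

Highest bid: Xiu at $39210.1, so Xiu wins.
Second-highest bid: Rhea at $38552.6 — that is the price the winner pays.
Xiu's payoff = value − price = $5874.6 − $38552.6 = −$32678.

−$32678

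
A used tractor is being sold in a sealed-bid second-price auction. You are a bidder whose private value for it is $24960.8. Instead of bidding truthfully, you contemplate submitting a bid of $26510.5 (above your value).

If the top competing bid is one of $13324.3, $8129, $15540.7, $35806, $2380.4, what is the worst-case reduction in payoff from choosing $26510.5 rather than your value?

$13324.3: same outcome either way → loss $0.
$8129: same outcome either way → loss $0.
$15540.7: same outcome either way → loss $0.
$35806: same outcome either way → loss $0.
$2380.4: same outcome either way → loss $0.
Maximum loss: $0.

$0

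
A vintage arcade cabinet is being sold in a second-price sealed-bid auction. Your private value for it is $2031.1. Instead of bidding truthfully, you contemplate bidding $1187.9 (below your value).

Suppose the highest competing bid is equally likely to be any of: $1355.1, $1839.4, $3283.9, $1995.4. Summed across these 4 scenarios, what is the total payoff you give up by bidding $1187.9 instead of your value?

$903.4

The deviation costs you only when the competing bid falls strictly between $1187.9 and $2031.1; elsewhere both bids give the same outcome.
$1355.1: truthful payoff $676, deviation payoff $0 → loss $676.
$1839.4: truthful payoff $191.7, deviation payoff $0 → loss $191.7.
$3283.9: outcomes coincide → loss $0.
$1995.4: truthful payoff $35.7, deviation payoff $0 → loss $35.7.
Total loss = $676 + $191.7 + $35.7 = $903.4.
In a second-price auction your bid sets only whether you win, not what you pay, so bidding your true value is weakly dominant.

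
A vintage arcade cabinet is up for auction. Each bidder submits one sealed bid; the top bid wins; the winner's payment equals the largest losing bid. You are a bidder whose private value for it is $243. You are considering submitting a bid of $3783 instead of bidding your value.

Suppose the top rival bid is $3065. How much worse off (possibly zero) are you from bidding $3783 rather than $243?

Bidding your value $243: you lose (since $243 < $3065). Payoff $0.
Bidding $3783: you win and pay $3065. Payoff $243 − $3065 = −$2822.
The competing bid $3065 lies between your value and your inflated bid, so overbidding wins an item priced above your value.
Loss from deviating = $0 − (−$2822) = $2822.

$2822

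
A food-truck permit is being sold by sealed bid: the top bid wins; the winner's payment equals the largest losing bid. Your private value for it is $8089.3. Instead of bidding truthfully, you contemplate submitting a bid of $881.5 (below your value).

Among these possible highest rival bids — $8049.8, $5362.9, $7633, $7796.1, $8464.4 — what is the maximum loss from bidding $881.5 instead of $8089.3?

$2726.4

$8049.8: truthful gives $39.5, deviation gives $0 → loss $39.5.
$5362.9: truthful gives $2726.4, deviation gives $0 → loss $2726.4.
$7633: truthful gives $456.3, deviation gives $0 → loss $456.3.
$7796.1: truthful gives $293.2, deviation gives $0 → loss $293.2.
$8464.4: same outcome either way → loss $0.
Maximum loss: $2726.4.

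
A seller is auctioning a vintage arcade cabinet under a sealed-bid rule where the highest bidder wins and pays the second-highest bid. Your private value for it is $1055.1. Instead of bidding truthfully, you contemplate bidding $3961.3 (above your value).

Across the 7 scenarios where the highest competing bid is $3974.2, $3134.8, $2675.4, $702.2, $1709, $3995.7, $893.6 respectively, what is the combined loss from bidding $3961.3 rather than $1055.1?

The deviation costs you only when the competing bid falls strictly between $1055.1 and $3961.3; elsewhere both bids give the same outcome.
$3974.2: outcomes coincide → loss $0.
$3134.8: truthful payoff $0, deviation payoff −$2079.7 → loss $2079.7.
$2675.4: truthful payoff $0, deviation payoff −$1620.3 → loss $1620.3.
$702.2: outcomes coincide → loss $0.
$1709: truthful payoff $0, deviation payoff −$653.9 → loss $653.9.
$3995.7: outcomes coincide → loss $0.
$893.6: outcomes coincide → loss $0.
Total loss = $2079.7 + $1620.3 + $653.9 = $4353.9.
Truthful bidding weakly dominates here: raising your bid can only win items priced above your value, and lowering it can only forfeit items priced below.

$4353.9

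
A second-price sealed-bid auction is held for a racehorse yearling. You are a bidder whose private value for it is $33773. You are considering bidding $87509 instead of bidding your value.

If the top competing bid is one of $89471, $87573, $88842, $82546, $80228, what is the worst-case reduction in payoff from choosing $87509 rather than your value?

$89471: same outcome either way → loss $0.
$87573: same outcome either way → loss $0.
$88842: same outcome either way → loss $0.
$82546: truthful gives $0, deviation gives −$48773 → loss $48773.
$80228: truthful gives $0, deviation gives −$46455 → loss $46455.
Maximum loss: $48773.

$48773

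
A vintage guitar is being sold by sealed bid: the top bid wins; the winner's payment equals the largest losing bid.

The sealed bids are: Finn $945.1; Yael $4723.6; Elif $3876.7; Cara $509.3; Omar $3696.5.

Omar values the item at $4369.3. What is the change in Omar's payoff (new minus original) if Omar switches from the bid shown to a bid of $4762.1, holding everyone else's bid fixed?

The highest bid among the other bidders is $4723.6; Omar's bid doesn't change that.
Original bid $3696.5: Omar is not highest (top rival bid is $4723.6); payoff $0.
Alternative bid $4762.1: Omar is highest, pays the top rival bid $4723.6; payoff $4369.3 − $4723.6 = −$354.3.
Change in payoff = −$354.3 − ($0) = −$354.3.

−$354.3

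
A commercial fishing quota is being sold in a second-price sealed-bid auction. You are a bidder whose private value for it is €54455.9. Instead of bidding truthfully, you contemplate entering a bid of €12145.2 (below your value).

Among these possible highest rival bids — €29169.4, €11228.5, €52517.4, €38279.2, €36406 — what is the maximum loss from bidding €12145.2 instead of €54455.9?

€25286.5

€29169.4: truthful gives €25286.5, deviation gives €0 → loss €25286.5.
€11228.5: same outcome either way → loss €0.
€52517.4: truthful gives €1938.5, deviation gives €0 → loss €1938.5.
€38279.2: truthful gives €16176.7, deviation gives €0 → loss €16176.7.
€36406: truthful gives €18049.9, deviation gives €0 → loss €18049.9.
Maximum loss: €25286.5.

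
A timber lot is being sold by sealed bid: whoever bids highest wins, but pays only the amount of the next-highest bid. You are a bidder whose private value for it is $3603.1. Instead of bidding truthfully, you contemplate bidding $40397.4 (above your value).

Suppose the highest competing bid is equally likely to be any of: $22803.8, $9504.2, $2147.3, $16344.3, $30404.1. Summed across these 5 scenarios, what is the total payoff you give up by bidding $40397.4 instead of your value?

The deviation costs you only when the competing bid falls strictly between $3603.1 and $40397.4; elsewhere both bids give the same outcome.
$22803.8: truthful payoff $0, deviation payoff −$19200.7 → loss $19200.7.
$9504.2: truthful payoff $0, deviation payoff −$5901.1 → loss $5901.1.
$2147.3: outcomes coincide → loss $0.
$16344.3: truthful payoff $0, deviation payoff −$12741.2 → loss $12741.2.
$30404.1: truthful payoff $0, deviation payoff −$26801 → loss $26801.
Total loss = $19200.7 + $5901.1 + $12741.2 + $26801 = $64644.
In a second-price auction your bid sets only whether you win, not what you pay, so bidding your true value is weakly dominant.

$64644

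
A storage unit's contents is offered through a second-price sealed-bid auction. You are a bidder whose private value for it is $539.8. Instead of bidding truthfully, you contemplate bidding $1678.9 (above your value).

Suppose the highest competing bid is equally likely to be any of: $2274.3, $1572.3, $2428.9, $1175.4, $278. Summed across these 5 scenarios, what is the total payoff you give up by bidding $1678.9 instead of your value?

The deviation costs you only when the competing bid falls strictly between $539.8 and $1678.9; elsewhere both bids give the same outcome.
$2274.3: outcomes coincide → loss $0.
$1572.3: truthful payoff $0, deviation payoff −$1032.5 → loss $1032.5.
$2428.9: outcomes coincide → loss $0.
$1175.4: truthful payoff $0, deviation payoff −$635.6 → loss $635.6.
$278: outcomes coincide → loss $0.
Total loss = $1032.5 + $635.6 = $1668.1.

$1668.1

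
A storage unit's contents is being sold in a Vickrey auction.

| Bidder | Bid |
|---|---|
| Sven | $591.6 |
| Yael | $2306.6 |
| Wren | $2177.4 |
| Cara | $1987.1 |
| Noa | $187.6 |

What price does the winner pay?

Highest bid: Yael at $2306.6, so Yael wins.
Second-highest bid: Wren at $2177.4 — that is the price the winner pays.

$2177.4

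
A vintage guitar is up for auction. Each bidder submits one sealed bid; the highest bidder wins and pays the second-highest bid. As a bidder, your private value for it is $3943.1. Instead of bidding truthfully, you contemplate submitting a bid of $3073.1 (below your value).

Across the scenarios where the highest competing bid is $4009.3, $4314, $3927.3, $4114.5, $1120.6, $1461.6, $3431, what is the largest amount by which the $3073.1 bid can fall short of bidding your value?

$512.1

$4009.3: same outcome either way → loss $0.
$4314: same outcome either way → loss $0.
$3927.3: truthful gives $15.8, deviation gives $0 → loss $15.8.
$4114.5: same outcome either way → loss $0.
$1120.6: same outcome either way → loss $0.
$1461.6: same outcome either way → loss $0.
$3431: truthful gives $512.1, deviation gives $0 → loss $512.1.
Maximum loss: $512.1.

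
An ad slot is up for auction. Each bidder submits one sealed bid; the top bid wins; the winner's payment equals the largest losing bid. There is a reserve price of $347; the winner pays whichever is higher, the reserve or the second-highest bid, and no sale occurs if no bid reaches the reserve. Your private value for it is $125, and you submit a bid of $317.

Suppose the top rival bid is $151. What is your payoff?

$0

Your bid $317 is the highest bid but falls below the reserve $347, so the item goes unsold. Payoff $0.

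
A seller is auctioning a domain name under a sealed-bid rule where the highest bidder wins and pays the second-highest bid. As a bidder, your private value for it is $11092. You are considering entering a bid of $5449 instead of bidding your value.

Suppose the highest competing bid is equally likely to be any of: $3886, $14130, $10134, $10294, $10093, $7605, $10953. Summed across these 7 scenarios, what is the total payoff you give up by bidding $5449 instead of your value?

The deviation costs you only when the competing bid falls strictly between $5449 and $11092; elsewhere both bids give the same outcome.
$3886: outcomes coincide → loss $0.
$14130: outcomes coincide → loss $0.
$10134: truthful payoff $958, deviation payoff $0 → loss $958.
$10294: truthful payoff $798, deviation payoff $0 → loss $798.
$10093: truthful payoff $999, deviation payoff $0 → loss $999.
$7605: truthful payoff $3487, deviation payoff $0 → loss $3487.
$10953: truthful payoff $139, deviation payoff $0 → loss $139.
Total loss = $958 + $798 + $999 + $3487 + $139 = $6381.

$6381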